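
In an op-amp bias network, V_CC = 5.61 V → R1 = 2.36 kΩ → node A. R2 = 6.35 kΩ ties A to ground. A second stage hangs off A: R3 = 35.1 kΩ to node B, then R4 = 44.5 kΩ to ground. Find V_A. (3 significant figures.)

V_A ≈ 4.00 V

The second stage (R3 + R4 = 79.60 kΩ) loads node A in parallel with R2.
Effective lower resistance at A: R2 ‖ 79.60 = 5.881 kΩ.
First divider: V_A = V_CC · 5.881/(2.36 + 5.881) = 4.003 V.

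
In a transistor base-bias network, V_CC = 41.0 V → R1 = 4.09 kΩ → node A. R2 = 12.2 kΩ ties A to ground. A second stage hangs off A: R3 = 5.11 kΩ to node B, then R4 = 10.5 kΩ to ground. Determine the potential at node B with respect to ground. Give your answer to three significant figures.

V_B ≈ 17.3 V

Looking into the second stage from A: R3 + R4 = 15.61 kΩ appears in parallel with R2.
Effective lower resistance at A: R2 ‖ 15.61 = 6.848 kΩ.
V_A = 41.0 × 6.848/(4.09 + 6.848) = 25.67 V.
V_B = V_A × 0.6726 = 17.27 V.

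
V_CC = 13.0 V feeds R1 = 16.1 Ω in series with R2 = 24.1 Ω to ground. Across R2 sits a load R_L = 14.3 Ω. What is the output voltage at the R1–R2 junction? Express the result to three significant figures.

The load sits in parallel with R2, giving an effective lower resistance R2' = R2·R_L/(R2+R_L) = 8.975 Ω.
Then V_out = V_CC · R2'/(R1 + R2') = 13.0 × 8.975/25.07 = 4.653 V.

V_out ≈ 4.65 V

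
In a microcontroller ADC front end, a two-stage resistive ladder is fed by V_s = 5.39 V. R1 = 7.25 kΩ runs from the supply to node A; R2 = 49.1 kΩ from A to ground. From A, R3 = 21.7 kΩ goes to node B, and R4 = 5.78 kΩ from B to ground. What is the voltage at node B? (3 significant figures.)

V_B ≈ 0.803 V

Node A sees R2 in parallel with the series input of stage 2, R3 + R4 = 27.48 kΩ.
Effective lower resistance at A: R2 ‖ 27.48 = 17.62 kΩ.
V_A = 5.39 × 17.62/(7.25 + 17.62) = 3.819 V.
V_B = V_A × 0.2103 = 0.8032 V.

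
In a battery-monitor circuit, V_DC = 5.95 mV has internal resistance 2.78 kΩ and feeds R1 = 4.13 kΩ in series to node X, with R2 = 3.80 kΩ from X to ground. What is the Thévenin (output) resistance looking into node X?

R1' = 2.78 + 4.13 = 6.910 kΩ (source resistance + R1).
Looking into X with the source shorted: R_th = R1'·R2/(R1'+R2) = 6.910 × 3.80/10.71 = 2.452 kΩ.

R_th ≈ 2.45 kΩ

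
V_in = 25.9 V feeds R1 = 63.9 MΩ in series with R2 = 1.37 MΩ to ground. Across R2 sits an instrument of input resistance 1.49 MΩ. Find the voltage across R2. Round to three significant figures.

First combine the lower leg with the load: R2 ‖ R_L = 0.7137 MΩ.
Then V_out = V_in · R2'/(R1 + R2') = 25.9 × 0.7137/64.61 = 0.2861 V.
(Unloaded it would be 0.544 V; the load pulls it down.)

V_out ≈ 0.286 V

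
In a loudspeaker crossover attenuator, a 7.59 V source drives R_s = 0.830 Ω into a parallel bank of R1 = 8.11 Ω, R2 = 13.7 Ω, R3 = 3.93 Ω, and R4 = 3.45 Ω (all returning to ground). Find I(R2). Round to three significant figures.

Parallel bank: R_p = 1/(1/8.11 + 1/13.7 + 1/3.93 + 1/3.45) = 1.350 Ω.
V_A = 7.59 × 1.350/2.180 = 4.701 V.
Branch current I = V_A/R2 = 4.701/13.7 = 0.3431 A.

I ≈ 0.343 A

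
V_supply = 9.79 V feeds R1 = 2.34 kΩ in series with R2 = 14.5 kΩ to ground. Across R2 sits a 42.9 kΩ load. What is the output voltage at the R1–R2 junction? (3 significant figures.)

First combine the lower leg with the load: R2 ‖ R_L = 10.84 kΩ.
Then V_out = V_supply · R2'/(R1 + R2') = 9.79 × 10.84/13.18 = 8.051 V.

V_out ≈ 8.05 V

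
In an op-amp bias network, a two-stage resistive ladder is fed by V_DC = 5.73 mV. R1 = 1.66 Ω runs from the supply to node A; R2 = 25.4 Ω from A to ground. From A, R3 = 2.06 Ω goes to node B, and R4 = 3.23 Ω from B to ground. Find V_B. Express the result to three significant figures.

V_B ≈ 2.54 mV

The second stage (R3 + R4 = 5.290 Ω) loads node A in parallel with R2.
R2 ‖ (R3+R4) = 4.378 Ω.
First divider: V_A = V_DC · 4.378/(1.66 + 4.378) = 4.155 mV.
Then the unloaded second divider: V_B = V_A × R4/(R3+R4) = 4.155 × 0.6106 = 2.537 mV.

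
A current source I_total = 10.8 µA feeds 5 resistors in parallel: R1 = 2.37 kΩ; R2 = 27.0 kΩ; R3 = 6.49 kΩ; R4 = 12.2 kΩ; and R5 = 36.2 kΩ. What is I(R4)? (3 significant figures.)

Conductances: ΣG = 1/2.37 + 1/27.0 + 1/6.49 + 1/12.2 + 1/36.2 = 0.7227 (1/kΩ).
Current divider: I(R4) = I_total · G_k/ΣG = 10.8 × (0.08197/0.7227) = 10.8 × 0.1134 = 1.225 µA.

I ≈ 1.22 µA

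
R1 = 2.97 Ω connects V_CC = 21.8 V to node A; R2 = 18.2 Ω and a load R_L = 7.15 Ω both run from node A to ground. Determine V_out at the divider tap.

V_out ≈ 13.8 V

The load sits in parallel with R2, giving an effective lower resistance R2' = R2·R_L/(R2+R_L) = 5.133 Ω.
Then V_out = V_CC · R2'/(R1 + R2') = 21.8 × 5.133/8.103 = 13.81 V.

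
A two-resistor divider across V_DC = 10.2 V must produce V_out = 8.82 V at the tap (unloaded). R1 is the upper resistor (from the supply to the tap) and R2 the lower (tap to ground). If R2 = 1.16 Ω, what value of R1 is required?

V_out/V_DC = R2/(R1+R2) = 0.8647.
R1 = R2·(1/k − 1) = 1.16 × 0.1565 = 0.1815 Ω.

R1 ≈ 0.181 Ω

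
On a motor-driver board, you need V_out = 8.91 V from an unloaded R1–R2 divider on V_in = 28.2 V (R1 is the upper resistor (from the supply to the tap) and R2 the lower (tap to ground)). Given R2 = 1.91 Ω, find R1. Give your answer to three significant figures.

Required fraction k = V_out/V_in = 0.3160.
So R1 = R2 · (V_in/V_out − 1) = 1.91 × (28.2/8.91 − 1) = 1.91 × 2.165 = 4.135 Ω.

R1 ≈ 4.14 Ω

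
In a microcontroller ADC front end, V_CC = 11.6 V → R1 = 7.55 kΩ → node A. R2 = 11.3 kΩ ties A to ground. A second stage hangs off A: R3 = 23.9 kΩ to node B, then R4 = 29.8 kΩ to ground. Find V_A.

Node A sees R2 in parallel with the series input of stage 2, R3 + R4 = 53.70 kΩ.
R2 ‖ (R3+R4) = 9.336 kΩ.
First divider: V_A = V_CC · 9.336/(7.55 + 9.336) = 6.413 V.

V_A ≈ 6.41 V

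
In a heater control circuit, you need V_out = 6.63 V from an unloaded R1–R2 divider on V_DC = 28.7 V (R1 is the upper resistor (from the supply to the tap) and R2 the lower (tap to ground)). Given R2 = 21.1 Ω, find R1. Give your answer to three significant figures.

R1 ≈ 70.2 Ω

Required fraction k = V_out/V_DC = 0.2310.
So R1 = R2 · (V_DC/V_out − 1) = 21.1 × (28.7/6.63 − 1) = 21.1 × 3.329 = 70.24 Ω.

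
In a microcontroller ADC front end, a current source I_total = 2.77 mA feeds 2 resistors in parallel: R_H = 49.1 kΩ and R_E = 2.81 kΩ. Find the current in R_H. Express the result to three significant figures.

I ≈ 0.150 mA

For two parallel branches, I_k = I_total · (other R)/(sum of R).
I(R_H) = 2.77 × 2.81/(49.1 + 2.81) = 2.77 × 0.05413 = 0.1499 mA.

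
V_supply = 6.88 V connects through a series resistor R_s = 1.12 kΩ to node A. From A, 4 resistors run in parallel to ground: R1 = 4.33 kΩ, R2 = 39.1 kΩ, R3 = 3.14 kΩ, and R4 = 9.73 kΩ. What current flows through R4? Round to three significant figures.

Combine the parallel branches: R_p = (1/4.33 + 1/39.1 + 1/3.14 + 1/9.73)⁻¹ = 1.475 kΩ.
V_A by voltage divider: V_A = 6.88 × 1.475/(1.12 + 1.475) = 3.911 V.
Branch current I = V_A/R4 = 3.911/9.73 = 0.4020 mA.

I ≈ 0.402 mA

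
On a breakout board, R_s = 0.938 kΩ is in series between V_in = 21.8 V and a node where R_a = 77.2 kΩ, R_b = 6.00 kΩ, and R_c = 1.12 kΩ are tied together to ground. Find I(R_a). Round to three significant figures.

Combine the parallel branches: R_p = (1/77.2 + 1/6.00 + 1/1.12)⁻¹ = 0.9324 kΩ.
V_A = 21.8 × 0.9324/1.870 = 10.87 V.
I(R_a) = V_A / R_a = 10.87/77.2 = 0.1408 mA.

I ≈ 0.141 mA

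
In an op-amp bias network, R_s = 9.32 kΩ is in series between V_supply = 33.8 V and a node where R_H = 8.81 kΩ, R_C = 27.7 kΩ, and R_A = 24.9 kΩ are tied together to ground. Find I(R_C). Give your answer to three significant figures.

Parallel bank: R_p = 1/(1/8.81 + 1/27.7 + 1/24.9) = 5.270 kΩ.
V_A by voltage divider: V_A = 33.8 × 5.270/(9.32 + 5.270) = 12.21 V.
Branch current I = V_A/R_C = 12.21/27.7 = 0.4407 mA.
(Equivalently: I_total = 2.317 mA, then current-divider fraction G_k/ΣG = 0.1902.)

I ≈ 0.441 mA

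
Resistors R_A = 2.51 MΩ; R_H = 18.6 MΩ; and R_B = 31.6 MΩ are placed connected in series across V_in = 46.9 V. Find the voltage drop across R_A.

ΣR = 2.51 + 18.6 + 31.6 = 52.71 MΩ.
By the voltage-divider rule, V = 46.9 × 2.510/52.71 = 2.233 V.

V ≈ 2.23 V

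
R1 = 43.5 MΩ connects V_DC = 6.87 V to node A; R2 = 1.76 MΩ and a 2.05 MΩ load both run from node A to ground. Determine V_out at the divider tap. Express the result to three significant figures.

R2 ‖ R_L = (1.76 × 2.05)/(1.76 + 2.05) = 0.9470 MΩ.
Voltage divider with the loaded lower leg: V_out = 6.87 × 0.9470/(43.5 + 0.9470) = 6.87 × 0.02131 = 0.1464 V.
(Unloaded it would be 0.267 V; the load pulls it down.)

V_out ≈ 0.146 V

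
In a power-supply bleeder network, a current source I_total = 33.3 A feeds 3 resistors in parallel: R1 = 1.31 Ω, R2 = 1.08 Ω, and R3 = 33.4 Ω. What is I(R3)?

I ≈ 0.580 A

Conductances: ΣG = 1/1.31 + 1/1.08 + 1/33.4 = 1.719 (1/Ω).
R3 takes the fraction G_k/ΣG = 0.02994/1.719 = 0.01741, so I = 33.3 × 0.01741 = 0.5799 A.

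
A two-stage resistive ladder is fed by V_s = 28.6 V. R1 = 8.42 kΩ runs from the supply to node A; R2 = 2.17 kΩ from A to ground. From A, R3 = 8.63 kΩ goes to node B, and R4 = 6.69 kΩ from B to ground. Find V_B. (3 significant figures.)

Node A sees R2 in parallel with the series input of stage 2, R3 + R4 = 15.32 kΩ.
R2 ‖ (R3+R4) = 1.901 kΩ.
First divider: V_A = V_s · 1.901/(8.42 + 1.901) = 5.267 V.
Then the unloaded second divider: V_B = V_A × R4/(R3+R4) = 5.267 × 0.4367 = 2.300 V.

V_B ≈ 2.30 V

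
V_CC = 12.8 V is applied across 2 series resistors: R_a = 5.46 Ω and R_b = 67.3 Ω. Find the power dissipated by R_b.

P ≈ 2.08 W

ΣR = 72.76 Ω → I = 12.8/72.76 = 0.1759 A.
P(R_b) = I²·R_b = (0.1759)² × 67.3 = 2.083 W.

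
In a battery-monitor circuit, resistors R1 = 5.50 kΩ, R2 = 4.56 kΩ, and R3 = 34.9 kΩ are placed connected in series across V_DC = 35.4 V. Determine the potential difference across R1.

ΣR = 5.50 + 4.56 + 34.9 = 44.96 kΩ.
V = V_DC · R/ΣR = 35.4 × 0.1223 = 4.331 V.

V ≈ 4.33 V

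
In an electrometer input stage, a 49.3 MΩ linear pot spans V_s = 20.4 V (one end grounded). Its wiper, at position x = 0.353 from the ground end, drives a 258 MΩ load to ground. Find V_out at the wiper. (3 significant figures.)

V_out ≈ 6.90 V

Lower segment x·R_p = 17.40 MΩ; upper segment (1−x)·R_p = 31.90 MΩ.
(x·R_p) ‖ R_L = 16.30 MΩ.
V_out = 20.4 × 16.30/(31.90 + 16.30) = 6.900 V.
(Unloaded: V_out = x·V_s = 7.20 V.)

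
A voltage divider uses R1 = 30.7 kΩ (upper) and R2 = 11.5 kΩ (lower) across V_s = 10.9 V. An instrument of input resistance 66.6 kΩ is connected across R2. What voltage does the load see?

V_out ≈ 2.64 V

The load sits in parallel with R2, giving an effective lower resistance R2' = R2·R_L/(R2+R_L) = 9.807 kΩ.
Voltage divider with the loaded lower leg: V_out = 10.9 × 9.807/(30.7 + 9.807) = 10.9 × 0.2421 = 2.639 V.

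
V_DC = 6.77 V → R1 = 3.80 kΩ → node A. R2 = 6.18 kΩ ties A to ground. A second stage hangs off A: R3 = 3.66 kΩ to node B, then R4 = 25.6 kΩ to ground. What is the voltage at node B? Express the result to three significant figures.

Looking into the second stage from A: R3 + R4 = 29.26 kΩ appears in parallel with R2.
R2 ‖ (R3+R4) = 5.102 kΩ.
So V_A = 6.77 × 0.5731 = 3.880 V.
Then the unloaded second divider: V_B = V_A × R4/(R3+R4) = 3.880 × 0.8749 = 3.395 V.

V_B ≈ 3.39 V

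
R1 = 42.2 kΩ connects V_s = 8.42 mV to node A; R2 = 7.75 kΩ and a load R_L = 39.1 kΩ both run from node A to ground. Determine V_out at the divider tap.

First combine the lower leg with the load: R2 ‖ R_L = 6.468 kΩ.
Now apply the divider: V_out = 8.42 × 0.1329 = 1.119 mV.

V_out ≈ 1.12 mV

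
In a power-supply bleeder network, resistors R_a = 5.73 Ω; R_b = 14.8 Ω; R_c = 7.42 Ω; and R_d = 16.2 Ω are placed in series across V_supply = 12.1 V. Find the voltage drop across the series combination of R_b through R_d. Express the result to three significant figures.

V ≈ 10.5 V

Total series resistance ΣR = 5.73 + 14.8 + 7.42 + 16.2 = 44.15 Ω.
R_{R_b..R_d} = 14.8 + 7.42 + 16.2 = 38.42 Ω.
By the voltage-divider rule, V = 12.1 × 38.42/44.15 = 10.53 V.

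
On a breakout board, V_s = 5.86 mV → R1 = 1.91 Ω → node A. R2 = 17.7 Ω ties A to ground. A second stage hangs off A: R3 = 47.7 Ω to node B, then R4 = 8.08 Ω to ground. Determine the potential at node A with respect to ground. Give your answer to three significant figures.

Looking into the second stage from A: R3 + R4 = 55.78 Ω appears in parallel with R2.
R2 ‖ (R3+R4) = 13.44 Ω.
So V_A = 5.86 × 0.8755 = 5.131 mV.

V_A ≈ 5.13 mV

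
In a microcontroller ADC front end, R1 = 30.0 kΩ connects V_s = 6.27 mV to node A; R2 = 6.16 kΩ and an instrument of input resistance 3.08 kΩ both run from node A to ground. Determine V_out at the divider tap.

R2 ‖ R_L = (6.16 × 3.08)/(6.16 + 3.08) = 2.053 kΩ.
Now apply the divider: V_out = 6.27 × 0.06406 = 0.4017 mV.

V_out ≈ 0.402 mV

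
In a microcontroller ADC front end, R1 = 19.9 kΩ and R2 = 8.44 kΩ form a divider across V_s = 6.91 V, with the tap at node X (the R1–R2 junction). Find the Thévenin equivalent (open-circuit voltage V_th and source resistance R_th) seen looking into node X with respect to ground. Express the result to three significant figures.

V_th ≈ 2.06 V, R_th ≈ 5.93 kΩ

With X open, the divider is unloaded: V_th = 6.91 × 8.44/28.34 = 2.058 V.
Zeroing V_s shorts the top of R1 to ground, so R_th = R1 ‖ R2 = 5.926 kΩ.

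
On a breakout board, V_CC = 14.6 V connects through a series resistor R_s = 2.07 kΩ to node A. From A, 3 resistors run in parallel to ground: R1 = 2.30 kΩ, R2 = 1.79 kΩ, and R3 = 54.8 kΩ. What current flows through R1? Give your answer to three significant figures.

I ≈ 2.05 mA

Parallel bank: R_p = 1/(1/2.30 + 1/1.79 + 1/54.8) = 0.9884 kΩ.
V_A by voltage divider: V_A = 14.6 × 0.9884/(2.07 + 0.9884) = 4.719 V.
I(R1) = V_A / R1 = 4.719/2.30 = 2.052 mA.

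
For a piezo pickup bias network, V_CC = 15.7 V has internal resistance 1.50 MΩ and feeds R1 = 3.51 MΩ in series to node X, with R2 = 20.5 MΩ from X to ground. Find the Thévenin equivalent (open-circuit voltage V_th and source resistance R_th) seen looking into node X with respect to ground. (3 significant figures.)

R1' = 1.50 + 3.51 = 5.010 MΩ (source resistance + R1).
Open-circuit (no load on X): V_th = V_CC · R2/(R1' + R2) = 15.7 × 20.5/(5.010 + 20.5) = 12.62 V.
With V_CC suppressed (replaced by a short), R_th = R1' ‖ R2 = (5.010 × 20.5)/(5.010 + 20.5) = 4.026 MΩ.

V_th ≈ 12.6 V, R_th ≈ 4.03 MΩ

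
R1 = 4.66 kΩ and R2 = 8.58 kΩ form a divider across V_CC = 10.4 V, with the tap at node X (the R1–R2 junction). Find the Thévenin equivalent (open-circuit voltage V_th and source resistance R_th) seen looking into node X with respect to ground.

V_th ≈ 6.74 V, R_th ≈ 3.02 kΩ

Open-circuit (no load on X): V_th = V_CC · R2/(R1 + R2) = 10.4 × 8.58/(4.660 + 8.58) = 6.740 V.
Zeroing V_CC shorts the top of R1 to ground, so R_th = R1 ‖ R2 = 3.020 kΩ.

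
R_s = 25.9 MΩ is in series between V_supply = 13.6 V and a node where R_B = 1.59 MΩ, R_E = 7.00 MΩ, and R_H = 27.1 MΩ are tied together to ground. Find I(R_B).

Equivalent of the parallel group: R_p = 1.237 MΩ.
V_A by voltage divider: V_A = 13.6 × 1.237/(25.9 + 1.237) = 0.6197 V.
I(R_B) = V_A / R_B = 0.6197/1.59 = 0.3898 µA.

I ≈ 0.390 µA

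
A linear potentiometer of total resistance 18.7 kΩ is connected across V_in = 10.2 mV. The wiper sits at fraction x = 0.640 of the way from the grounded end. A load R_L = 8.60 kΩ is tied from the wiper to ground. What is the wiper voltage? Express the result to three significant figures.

The pot divides into 6.732 kΩ above the wiper and 11.97 kΩ below.
R_L loads the lower segment: effective lower R = 5.004 kΩ.
Loaded-divider output: V_out = 10.2 × 0.4264 = 4.349 mV.
(Unloaded: V_out = x·V_in = 6.53 mV.)

V_out ≈ 4.35 mV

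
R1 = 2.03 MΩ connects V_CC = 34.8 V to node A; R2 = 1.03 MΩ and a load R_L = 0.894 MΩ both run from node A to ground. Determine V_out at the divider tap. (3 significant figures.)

V_out ≈ 6.64 V

First combine the lower leg with the load: R2 ‖ R_L = 0.4786 MΩ.
Voltage divider with the loaded lower leg: V_out = 34.8 × 0.4786/(2.03 + 0.4786) = 34.8 × 0.1908 = 6.639 V.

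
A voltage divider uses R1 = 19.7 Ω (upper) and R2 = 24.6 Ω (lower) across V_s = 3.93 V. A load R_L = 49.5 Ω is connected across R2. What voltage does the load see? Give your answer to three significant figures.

The load sits in parallel with R2, giving an effective lower resistance R2' = R2·R_L/(R2+R_L) = 16.43 Ω.
Voltage divider with the loaded lower leg: V_out = 3.93 × 16.43/(19.7 + 16.43) = 3.93 × 0.4548 = 1.787 V.

V_out ≈ 1.79 V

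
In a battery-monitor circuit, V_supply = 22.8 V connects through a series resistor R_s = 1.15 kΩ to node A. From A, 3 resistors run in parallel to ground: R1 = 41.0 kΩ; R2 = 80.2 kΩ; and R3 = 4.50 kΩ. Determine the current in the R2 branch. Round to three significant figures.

I ≈ 0.219 mA

Combine the parallel branches: R_p = (1/41.0 + 1/80.2 + 1/4.50)⁻¹ = 3.860 kΩ.
V_A by voltage divider: V_A = 22.8 × 3.860/(1.15 + 3.860) = 17.57 V.
Branch current I = V_A/R2 = 17.57/80.2 = 0.2190 mA.
(Check via current divider: I_total = 4.551 mA; share G_k/ΣG = 0.04813 → same result.)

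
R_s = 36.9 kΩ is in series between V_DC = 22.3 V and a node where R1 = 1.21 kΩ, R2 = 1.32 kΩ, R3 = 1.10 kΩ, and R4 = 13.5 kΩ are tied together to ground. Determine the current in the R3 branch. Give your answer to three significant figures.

Equivalent of the parallel group: R_p = 0.3895 kΩ.
V_A by voltage divider: V_A = 22.3 × 0.3895/(36.9 + 0.3895) = 0.2329 V.
Branch current I = V_A/R3 = 0.2329/1.10 = 0.2118 mA.

I ≈ 0.212 mA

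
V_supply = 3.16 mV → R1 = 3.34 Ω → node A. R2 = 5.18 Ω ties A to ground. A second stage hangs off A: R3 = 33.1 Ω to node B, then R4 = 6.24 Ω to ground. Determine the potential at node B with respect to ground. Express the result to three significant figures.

The second stage (R3 + R4 = 39.34 Ω) loads node A in parallel with R2.
R2 ‖ (R3+R4) = 4.577 Ω.
So V_A = 3.16 × 0.5781 = 1.827 mV.
Stage 2 is unloaded, so V_B = V_A · R4/(R3+R4) = 1.827 × 6.24/39.34 = 0.2898 mV.

V_B ≈ 0.290 mV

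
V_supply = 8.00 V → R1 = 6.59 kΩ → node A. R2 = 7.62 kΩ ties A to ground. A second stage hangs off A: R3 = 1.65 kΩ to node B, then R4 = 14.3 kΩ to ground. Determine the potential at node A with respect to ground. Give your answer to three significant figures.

V_A ≈ 3.51 V

Node A sees R2 in parallel with the series input of stage 2, R3 + R4 = 15.95 kΩ.
Effective lower resistance at A: R2 ‖ 15.95 = 5.157 kΩ.
First divider: V_A = V_supply · 5.157/(6.59 + 5.157) = 3.512 V.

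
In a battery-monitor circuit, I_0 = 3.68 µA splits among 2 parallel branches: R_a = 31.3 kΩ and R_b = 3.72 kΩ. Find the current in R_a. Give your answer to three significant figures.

I ≈ 0.391 µA

Two-branch current divider: I_k = I_0 · R_other/(R_1 + R_2).
So I = 3.68 × 3.72/35.02 = 0.3909 µA.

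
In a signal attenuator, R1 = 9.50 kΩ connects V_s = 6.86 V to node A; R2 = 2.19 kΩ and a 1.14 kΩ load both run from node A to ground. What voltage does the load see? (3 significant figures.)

R2 ‖ R_L = (2.19 × 1.14)/(2.19 + 1.14) = 0.7497 kΩ.
Voltage divider with the loaded lower leg: V_out = 6.86 × 0.7497/(9.50 + 0.7497) = 6.86 × 0.07315 = 0.5018 V.
(Unloaded it would be 1.29 V; the load pulls it down.)

V_out ≈ 0.502 V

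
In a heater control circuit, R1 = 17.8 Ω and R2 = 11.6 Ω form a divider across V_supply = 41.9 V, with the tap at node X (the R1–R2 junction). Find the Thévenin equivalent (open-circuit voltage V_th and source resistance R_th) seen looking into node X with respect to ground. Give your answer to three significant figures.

Open-circuit (no load on X): V_th = V_supply · R2/(R1 + R2) = 41.9 × 11.6/(17.80 + 11.6) = 16.53 V.
Zeroing V_supply shorts the top of R1 to ground, so R_th = R1 ‖ R2 = 7.023 Ω.

V_th ≈ 16.5 V, R_th ≈ 7.02 Ω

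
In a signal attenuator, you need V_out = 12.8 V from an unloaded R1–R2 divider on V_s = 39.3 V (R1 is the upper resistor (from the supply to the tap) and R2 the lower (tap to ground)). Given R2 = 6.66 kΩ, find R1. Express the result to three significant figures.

R1 ≈ 13.8 kΩ

Required fraction k = V_out/V_s = 0.3257.
Rearranging, R1 = R2·(1−k)/k = 6.66 × 2.070 = 13.79 kΩ.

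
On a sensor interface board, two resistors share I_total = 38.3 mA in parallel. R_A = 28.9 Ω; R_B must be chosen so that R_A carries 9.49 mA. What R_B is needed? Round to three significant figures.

The fraction through R_A equals R_B/(R_A+R_B).
With f = 0.2478, R_B = R_A · f/(1−f) = 28.9 × 0.3294 = 9.520 Ω.

R_B ≈ 9.52 Ω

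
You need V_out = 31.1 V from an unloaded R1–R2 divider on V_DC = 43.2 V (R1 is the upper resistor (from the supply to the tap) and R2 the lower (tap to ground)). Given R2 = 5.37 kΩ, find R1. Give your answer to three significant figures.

V_out/V_DC = R2/(R1+R2) = 0.7199.
So R1 = R2 · (V_DC/V_out − 1) = 5.37 × (43.2/31.1 − 1) = 5.37 × 0.3891 = 2.089 kΩ.

R1 ≈ 2.09 kΩ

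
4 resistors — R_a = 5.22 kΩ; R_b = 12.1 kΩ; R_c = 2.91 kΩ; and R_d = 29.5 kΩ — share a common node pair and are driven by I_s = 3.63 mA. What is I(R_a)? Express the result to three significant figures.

ΣG = 1/5.22 + 1/12.1 + 1/2.91 + 1/29.5 = 0.6518.
Current divider: I(R_a) = I_s · G_k/ΣG = 3.63 × (0.1916/0.6518) = 3.63 × 0.2939 = 1.067 mA.

I ≈ 1.07 mA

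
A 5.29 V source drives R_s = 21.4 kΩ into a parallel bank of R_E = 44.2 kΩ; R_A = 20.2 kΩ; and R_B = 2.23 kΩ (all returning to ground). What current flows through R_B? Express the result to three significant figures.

Equivalent of the parallel group: R_p = 1.921 kΩ.
Node voltage V_A = V_in · R_p/(R_s + R_p) = 5.29 × 0.08237 = 0.4358 V.
Branch current I = V_A/R_B = 0.4358/2.23 = 0.1954 mA.

I ≈ 0.195 mA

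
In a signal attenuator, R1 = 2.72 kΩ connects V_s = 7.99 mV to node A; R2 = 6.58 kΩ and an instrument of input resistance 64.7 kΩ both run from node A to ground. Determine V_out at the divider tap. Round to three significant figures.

The load sits in parallel with R2, giving an effective lower resistance R2' = R2·R_L/(R2+R_L) = 5.973 kΩ.
Then V_out = V_s · R2'/(R1 + R2') = 7.99 × 5.973/8.693 = 5.490 mV.

V_out ≈ 5.49 mV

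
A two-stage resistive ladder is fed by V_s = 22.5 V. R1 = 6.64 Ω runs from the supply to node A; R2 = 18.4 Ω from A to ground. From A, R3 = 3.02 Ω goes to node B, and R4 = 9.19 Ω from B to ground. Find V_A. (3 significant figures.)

V_A ≈ 11.8 V

Looking into the second stage from A: R3 + R4 = 12.21 Ω appears in parallel with R2.
Effective lower resistance at A: R2 ‖ 12.21 = 7.340 Ω.
So V_A = 22.5 × 0.5250 = 11.81 V.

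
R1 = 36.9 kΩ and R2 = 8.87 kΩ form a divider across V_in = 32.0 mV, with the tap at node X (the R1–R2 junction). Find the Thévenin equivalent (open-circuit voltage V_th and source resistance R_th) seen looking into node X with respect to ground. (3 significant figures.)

V_th ≈ 6.20 mV, R_th ≈ 7.15 kΩ

With X open, the divider is unloaded: V_th = 32.0 × 8.87/45.77 = 6.201 mV.
Zeroing V_in shorts the top of R1 to ground, so R_th = R1 ‖ R2 = 7.151 kΩ.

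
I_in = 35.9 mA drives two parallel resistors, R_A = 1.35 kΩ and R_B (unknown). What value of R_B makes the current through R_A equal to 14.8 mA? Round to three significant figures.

R_B ≈ 0.947 kΩ

Two-branch current divider: I_A = I_in · R_B/(R_A + R_B).
14.8/35.9 = R_B/(R_A + R_B) → R_B = R_A · (0.4123)/(1 − 0.4123) = 1.35 × 0.7014 = 0.9469 kΩ.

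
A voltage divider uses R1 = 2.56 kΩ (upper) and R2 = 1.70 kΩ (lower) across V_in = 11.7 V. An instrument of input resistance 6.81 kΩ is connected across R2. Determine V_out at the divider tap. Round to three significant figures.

First combine the lower leg with the load: R2 ‖ R_L = 1.360 kΩ.
Then V_out = V_in · R2'/(R1 + R2') = 11.7 × 1.360/3.920 = 4.060 V.
(Unloaded it would be 4.67 V; the load pulls it down.)

V_out ≈ 4.06 V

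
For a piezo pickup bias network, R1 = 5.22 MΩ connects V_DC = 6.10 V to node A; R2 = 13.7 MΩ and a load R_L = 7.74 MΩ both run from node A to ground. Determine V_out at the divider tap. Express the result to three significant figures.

R2 ‖ R_L = (13.7 × 7.74)/(13.7 + 7.74) = 4.946 MΩ.
Then V_out = V_DC · R2'/(R1 + R2') = 6.10 × 4.946/10.17 = 2.968 V.
(Unloaded it would be 4.42 V; the load pulls it down.)

V_out ≈ 2.97 V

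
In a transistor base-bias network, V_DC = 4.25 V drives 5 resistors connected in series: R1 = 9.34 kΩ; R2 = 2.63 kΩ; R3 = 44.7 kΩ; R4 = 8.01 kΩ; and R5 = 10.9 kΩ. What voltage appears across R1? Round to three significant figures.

ΣR = 9.34 + 2.63 + 44.7 + 8.01 + 10.9 = 75.58 kΩ.
V = V_DC · R/ΣR = 4.25 × 0.1236 = 0.5252 V.

V ≈ 0.525 V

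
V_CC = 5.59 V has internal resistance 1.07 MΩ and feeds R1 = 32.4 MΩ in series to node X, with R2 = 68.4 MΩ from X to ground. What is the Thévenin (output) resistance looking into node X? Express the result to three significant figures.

R1' = 1.07 + 32.4 = 33.47 MΩ (source resistance + R1).
Zeroing V_CC shorts the top of R1' to ground, so R_th = R1' ‖ R2 = 22.47 MΩ.

R_th ≈ 22.5 MΩ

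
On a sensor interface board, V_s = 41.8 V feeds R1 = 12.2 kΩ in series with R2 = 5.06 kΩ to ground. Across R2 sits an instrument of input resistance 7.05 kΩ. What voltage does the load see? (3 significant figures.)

V_out ≈ 8.13 V

First combine the lower leg with the load: R2 ‖ R_L = 2.946 kΩ.
Now apply the divider: V_out = 41.8 × 0.1945 = 8.130 V.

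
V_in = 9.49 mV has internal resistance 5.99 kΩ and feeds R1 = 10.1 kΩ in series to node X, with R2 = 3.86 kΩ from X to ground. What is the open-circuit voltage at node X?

V_th ≈ 1.84 mV

R1' = 5.99 + 10.1 = 16.09 kΩ (source resistance + R1).
Open-circuit (no load on X): V_th = V_in · R2/(R1' + R2) = 9.49 × 3.86/(16.09 + 3.86) = 1.836 mV.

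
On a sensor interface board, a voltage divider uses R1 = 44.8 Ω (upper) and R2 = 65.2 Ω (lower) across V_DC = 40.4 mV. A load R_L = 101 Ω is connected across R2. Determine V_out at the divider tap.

V_out ≈ 19.0 mV

The load sits in parallel with R2, giving an effective lower resistance R2' = R2·R_L/(R2+R_L) = 39.62 Ω.
Then V_out = V_DC · R2'/(R1 + R2') = 40.4 × 39.62/84.42 = 18.96 mV.
(Unloaded it would be 23.9 mV; the load pulls it down.)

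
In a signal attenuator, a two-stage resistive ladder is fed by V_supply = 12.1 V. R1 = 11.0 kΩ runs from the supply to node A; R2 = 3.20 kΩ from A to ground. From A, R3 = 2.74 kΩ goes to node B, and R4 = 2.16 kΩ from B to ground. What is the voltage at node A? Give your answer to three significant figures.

V_A ≈ 1.81 V

The second stage (R3 + R4 = 4.900 kΩ) loads node A in parallel with R2.
Effective lower resistance at A: R2 ‖ 4.900 = 1.936 kΩ.
First divider: V_A = V_supply · 1.936/(11.0 + 1.936) = 1.811 V.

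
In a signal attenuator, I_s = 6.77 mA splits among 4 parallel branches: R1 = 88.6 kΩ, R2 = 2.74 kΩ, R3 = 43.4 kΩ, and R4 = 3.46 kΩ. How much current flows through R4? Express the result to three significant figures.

I ≈ 2.84 mA

Total conductance ΣG = 1/88.6 + 1/2.74 + 1/43.4 + 1/3.46 = 0.6883 (units of 1/kΩ).
By the current-divider rule, I = I_s · G_k/ΣG = 6.77 × 0.4199 = 2.843 mA.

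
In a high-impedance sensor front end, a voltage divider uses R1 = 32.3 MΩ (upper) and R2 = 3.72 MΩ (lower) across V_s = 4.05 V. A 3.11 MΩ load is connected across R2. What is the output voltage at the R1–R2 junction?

First combine the lower leg with the load: R2 ‖ R_L = 1.694 MΩ.
Now apply the divider: V_out = 4.05 × 0.04983 = 0.2018 V.
(Unloaded it would be 0.418 V; the load pulls it down.)

V_out ≈ 0.202 V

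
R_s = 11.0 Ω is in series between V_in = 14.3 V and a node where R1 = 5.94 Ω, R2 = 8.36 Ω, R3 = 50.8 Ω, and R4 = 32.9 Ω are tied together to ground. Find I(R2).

Equivalent of the parallel group: R_p = 2.958 Ω.
V_A by voltage divider: V_A = 14.3 × 2.958/(11.0 + 2.958) = 3.031 V.
I(R2) = V_A / R2 = 3.031/8.36 = 0.3625 A.
(Check via current divider: I_total = 1.024 A; share G_k/ΣG = 0.3538 → same result.)

I ≈ 0.363 A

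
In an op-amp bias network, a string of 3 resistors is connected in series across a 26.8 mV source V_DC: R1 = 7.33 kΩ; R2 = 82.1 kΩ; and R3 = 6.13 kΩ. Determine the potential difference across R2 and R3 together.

Series total: ΣR = 7.33 + 82.1 + 6.13 = 95.56 kΩ.
R_{R2..R3} = 82.1 + 6.13 = 88.23 kΩ.
V = V_DC · R/ΣR = 26.8 × 0.9233 = 24.74 mV.

V ≈ 24.7 mV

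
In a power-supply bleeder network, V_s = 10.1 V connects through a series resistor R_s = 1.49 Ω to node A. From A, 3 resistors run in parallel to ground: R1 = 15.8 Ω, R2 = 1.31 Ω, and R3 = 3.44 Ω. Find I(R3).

I ≈ 1.10 A

Equivalent of the parallel group: R_p = 0.8950 Ω.
Node voltage V_A = V_s · R_p/(R_s + R_p) = 10.1 × 0.3753 = 3.790 V.
I(R3) = V_A / R3 = 3.790/3.44 = 1.102 A.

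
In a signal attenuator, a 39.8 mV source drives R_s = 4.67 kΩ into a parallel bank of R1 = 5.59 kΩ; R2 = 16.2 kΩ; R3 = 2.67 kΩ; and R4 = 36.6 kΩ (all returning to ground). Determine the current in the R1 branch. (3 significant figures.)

I ≈ 1.78 µA

Combine the parallel branches: R_p = (1/5.59 + 1/16.2 + 1/2.67 + 1/36.6)⁻¹ = 1.556 kΩ.
V_A = 39.8 × 1.556/6.226 = 9.949 mV.
I(R1) = V_A / R1 = 9.949/5.59 = 1.780 µA.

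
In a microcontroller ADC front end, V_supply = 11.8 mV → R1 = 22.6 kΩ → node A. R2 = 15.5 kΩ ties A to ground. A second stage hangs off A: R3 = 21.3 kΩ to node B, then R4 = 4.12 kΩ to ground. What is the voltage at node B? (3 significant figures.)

V_B ≈ 0.571 mV

Node A sees R2 in parallel with the series input of stage 2, R3 + R4 = 25.42 kΩ.
R2 ‖ (R3+R4) = 9.629 kΩ.
So V_A = 11.8 × 0.2988 = 3.525 mV.
Then the unloaded second divider: V_B = V_A × R4/(R3+R4) = 3.525 × 0.1621 = 0.5714 mV.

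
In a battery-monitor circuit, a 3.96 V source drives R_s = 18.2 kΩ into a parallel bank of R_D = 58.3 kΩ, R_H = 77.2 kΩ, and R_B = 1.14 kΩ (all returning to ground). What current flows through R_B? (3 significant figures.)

I ≈ 0.198 mA

Parallel bank: R_p = 1/(1/58.3 + 1/77.2 + 1/1.14) = 1.102 kΩ.
V_A = 3.96 × 1.102/19.30 = 0.2261 V.
I(R_B) = V_A / R_B = 0.2261/1.14 = 0.1984 mA.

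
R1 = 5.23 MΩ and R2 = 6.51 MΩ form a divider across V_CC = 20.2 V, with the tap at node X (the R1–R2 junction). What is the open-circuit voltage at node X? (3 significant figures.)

V_th ≈ 11.2 V

Open-circuit (no load on X): V_th = V_CC · R2/(R1 + R2) = 20.2 × 6.51/(5.230 + 6.51) = 11.20 V.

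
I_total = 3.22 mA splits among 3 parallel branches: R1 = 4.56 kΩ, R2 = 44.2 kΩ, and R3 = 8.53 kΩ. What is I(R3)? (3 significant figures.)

Total conductance ΣG = 1/4.56 + 1/44.2 + 1/8.53 = 0.3592 (units of 1/kΩ).
R3 takes the fraction G_k/ΣG = 0.1172/0.3592 = 0.3264, so I = 3.22 × 0.3264 = 1.051 mA.

I ≈ 1.05 mA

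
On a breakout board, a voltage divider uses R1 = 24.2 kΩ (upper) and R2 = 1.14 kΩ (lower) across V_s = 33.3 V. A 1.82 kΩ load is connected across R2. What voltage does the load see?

V_out ≈ 0.937 V

First combine the lower leg with the load: R2 ‖ R_L = 0.7009 kΩ.
Now apply the divider: V_out = 33.3 × 0.02815 = 0.9374 V.
(Unloaded it would be 1.50 V; the load pulls it down.)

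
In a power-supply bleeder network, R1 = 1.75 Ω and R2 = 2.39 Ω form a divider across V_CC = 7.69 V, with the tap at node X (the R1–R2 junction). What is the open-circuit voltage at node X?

V_th is the unloaded tap voltage: V_CC · R2/(R1+R2) = 7.69 × 0.5773 = 4.439 V.

V_th ≈ 4.44 V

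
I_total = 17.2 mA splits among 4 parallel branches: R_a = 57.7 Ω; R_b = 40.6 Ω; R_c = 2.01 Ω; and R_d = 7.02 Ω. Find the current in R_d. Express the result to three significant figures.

I ≈ 3.59 mA

Conductances: ΣG = 1/57.7 + 1/40.6 + 1/2.01 + 1/7.02 = 0.6819 (1/Ω).
By the current-divider rule, I = I_total · G_k/ΣG = 17.2 × 0.2089 = 3.593 mA.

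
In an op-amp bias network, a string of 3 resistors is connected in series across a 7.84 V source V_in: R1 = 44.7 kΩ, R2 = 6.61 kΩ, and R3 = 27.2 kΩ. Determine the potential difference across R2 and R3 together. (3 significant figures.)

V ≈ 3.38 V

ΣR = 44.7 + 6.61 + 27.2 = 78.51 kΩ.
R_{R2..R3} = 6.61 + 27.2 = 33.81 kΩ.
By the voltage-divider rule, V = 7.84 × 33.81/78.51 = 3.376 V.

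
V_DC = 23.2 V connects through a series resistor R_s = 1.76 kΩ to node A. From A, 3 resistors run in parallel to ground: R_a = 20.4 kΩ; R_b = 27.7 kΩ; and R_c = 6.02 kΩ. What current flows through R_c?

I ≈ 2.67 mA

Equivalent of the parallel group: R_p = 3.980 kΩ.
Node voltage V_A = V_DC · R_p/(R_s + R_p) = 23.2 × 0.6934 = 16.09 V.
Branch current I = V_A/R_c = 16.09/6.02 = 2.672 mA.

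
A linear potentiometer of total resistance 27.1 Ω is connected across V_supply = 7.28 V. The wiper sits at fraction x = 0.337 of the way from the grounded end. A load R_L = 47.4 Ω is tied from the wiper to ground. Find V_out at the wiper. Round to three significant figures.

The pot divides into 17.97 Ω above the wiper and 9.133 Ω below.
(x·R_p) ‖ R_L = 7.657 Ω.
Loaded-divider output: V_out = 7.28 × 0.2988 = 2.175 V.

V_out ≈ 2.18 V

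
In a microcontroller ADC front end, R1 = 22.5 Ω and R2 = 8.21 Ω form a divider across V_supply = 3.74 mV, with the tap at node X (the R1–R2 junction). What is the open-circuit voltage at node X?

Open-circuit (no load on X): V_th = V_supply · R2/(R1 + R2) = 3.74 × 8.21/(22.50 + 8.21) = 0.9999 mV.

V_th ≈ 1.00 mV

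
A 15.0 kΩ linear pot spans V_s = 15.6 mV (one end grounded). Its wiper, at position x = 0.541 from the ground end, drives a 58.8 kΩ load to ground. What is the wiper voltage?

Lower segment x·R_p = 8.115 kΩ; upper segment (1−x)·R_p = 6.885 kΩ.
R_L loads the lower segment: effective lower R = 7.131 kΩ.
Loaded-divider output: V_out = 15.6 × 0.5088 = 7.937 mV.
(Unloaded: V_out = x·V_s = 8.44 mV.)

V_out ≈ 7.94 mV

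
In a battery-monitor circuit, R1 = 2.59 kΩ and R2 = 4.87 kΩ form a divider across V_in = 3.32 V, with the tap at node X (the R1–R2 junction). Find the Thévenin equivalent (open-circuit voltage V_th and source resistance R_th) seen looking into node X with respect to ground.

V_th ≈ 2.17 V, R_th ≈ 1.69 kΩ

Open-circuit (no load on X): V_th = V_in · R2/(R1 + R2) = 3.32 × 4.87/(2.590 + 4.87) = 2.167 V.
Zeroing V_in shorts the top of R1 to ground, so R_th = R1 ‖ R2 = 1.691 kΩ.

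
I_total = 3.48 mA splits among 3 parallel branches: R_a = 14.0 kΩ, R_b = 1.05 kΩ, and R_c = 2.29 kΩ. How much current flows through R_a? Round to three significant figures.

ΣG = 1/14.0 + 1/1.05 + 1/2.29 = 1.460.
By the current-divider rule, I = I_total · G_k/ΣG = 3.48 × 0.04891 = 0.1702 mA.

I ≈ 0.170 mA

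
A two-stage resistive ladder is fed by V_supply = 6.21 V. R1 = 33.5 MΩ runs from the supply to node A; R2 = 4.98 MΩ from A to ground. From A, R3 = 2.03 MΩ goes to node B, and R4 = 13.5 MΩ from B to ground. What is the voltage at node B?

V_B ≈ 0.546 V

Node A sees R2 in parallel with the series input of stage 2, R3 + R4 = 15.53 MΩ.
R2 ‖ (R3+R4) = 3.771 MΩ.
First divider: V_A = V_supply · 3.771/(33.5 + 3.771) = 0.6283 V.
Stage 2 is unloaded, so V_B = V_A · R4/(R3+R4) = 0.6283 × 13.5/15.53 = 0.5462 V.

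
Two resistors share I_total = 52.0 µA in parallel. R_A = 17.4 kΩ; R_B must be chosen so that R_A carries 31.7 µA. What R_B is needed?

R_B ≈ 27.2 kΩ

Two-branch current divider: I_A = I_total · R_B/(R_A + R_B).
31.7/52.0 = R_B/(R_A + R_B) → R_B = R_A · (0.6096)/(1 − 0.6096) = 17.4 × 1.562 = 27.17 kΩ.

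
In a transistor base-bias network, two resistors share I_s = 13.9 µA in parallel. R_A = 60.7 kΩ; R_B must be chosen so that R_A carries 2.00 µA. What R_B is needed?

R_B ≈ 10.2 kΩ

In a two-way split, I_A/I_s = R_B/(R_A + R_B).
2.00/13.9 = R_B/(R_A + R_B) → R_B = R_A · (0.1439)/(1 − 0.1439) = 60.7 × 0.1681 = 10.20 kΩ.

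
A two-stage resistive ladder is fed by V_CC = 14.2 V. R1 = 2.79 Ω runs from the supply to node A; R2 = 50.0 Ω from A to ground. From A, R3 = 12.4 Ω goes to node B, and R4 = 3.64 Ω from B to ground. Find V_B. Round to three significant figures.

V_B ≈ 2.62 V

Looking into the second stage from A: R3 + R4 = 16.04 Ω appears in parallel with R2.
R2 ‖ (R3+R4) = 12.14 Ω.
First divider: V_A = V_CC · 12.14/(2.79 + 12.14) = 11.55 V.
Then the unloaded second divider: V_B = V_A × R4/(R3+R4) = 11.55 × 0.2269 = 2.620 V.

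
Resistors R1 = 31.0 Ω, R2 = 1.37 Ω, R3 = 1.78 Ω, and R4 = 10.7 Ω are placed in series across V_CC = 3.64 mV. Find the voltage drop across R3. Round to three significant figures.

V ≈ 0.144 mV

Total series resistance ΣR = 31.0 + 1.37 + 1.78 + 10.7 = 44.85 Ω.
By the voltage-divider rule, V = 3.64 × 1.780/44.85 = 0.1445 mV.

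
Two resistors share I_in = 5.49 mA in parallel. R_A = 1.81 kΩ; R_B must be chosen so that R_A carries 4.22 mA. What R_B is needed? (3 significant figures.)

The fraction through R_A equals R_B/(R_A+R_B).
4.22/5.49 = R_B/(R_A + R_B) → R_B = R_A · (0.7687)/(1 − 0.7687) = 1.81 × 3.323 = 6.014 kΩ.

R_B ≈ 6.01 kΩ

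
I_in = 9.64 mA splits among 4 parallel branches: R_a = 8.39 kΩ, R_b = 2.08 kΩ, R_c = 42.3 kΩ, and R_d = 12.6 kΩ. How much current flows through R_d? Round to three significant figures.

ΣG = 1/8.39 + 1/2.08 + 1/42.3 + 1/12.6 = 0.7030.
R_d takes the fraction G_k/ΣG = 0.07937/0.7030 = 0.1129, so I = 9.64 × 0.1129 = 1.088 mA.

I ≈ 1.09 mA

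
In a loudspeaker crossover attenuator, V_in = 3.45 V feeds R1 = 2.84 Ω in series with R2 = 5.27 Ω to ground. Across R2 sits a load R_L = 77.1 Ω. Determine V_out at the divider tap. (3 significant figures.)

V_out ≈ 2.19 V

R2 ‖ R_L = (5.27 × 77.1)/(5.27 + 77.1) = 4.933 Ω.
Now apply the divider: V_out = 3.45 × 0.6346 = 2.189 V.
(Unloaded it would be 2.24 V; the load pulls it down.)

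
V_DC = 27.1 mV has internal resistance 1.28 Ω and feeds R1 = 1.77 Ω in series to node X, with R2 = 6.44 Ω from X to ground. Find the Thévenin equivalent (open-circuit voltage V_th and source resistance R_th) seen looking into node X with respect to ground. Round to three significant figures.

V_th ≈ 18.4 mV, R_th ≈ 2.07 Ω

R1' = 1.28 + 1.77 = 3.050 Ω (source resistance + R1).
Open-circuit (no load on X): V_th = V_DC · R2/(R1' + R2) = 27.1 × 6.44/(3.050 + 6.44) = 18.39 mV.
Zeroing V_DC shorts the top of R1' to ground, so R_th = R1' ‖ R2 = 2.070 Ω.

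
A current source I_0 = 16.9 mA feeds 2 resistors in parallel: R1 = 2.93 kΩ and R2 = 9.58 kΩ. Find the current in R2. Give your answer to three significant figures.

For two parallel branches, I_k = I_0 · (other R)/(sum of R).
I(R2) = 16.9 × 2.93/(2.93 + 9.58) = 16.9 × 0.2342 = 3.958 mA.

I ≈ 3.96 mA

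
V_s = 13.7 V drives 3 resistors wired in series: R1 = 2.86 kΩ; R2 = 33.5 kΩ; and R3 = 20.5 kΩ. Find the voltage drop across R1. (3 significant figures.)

Series total: ΣR = 2.86 + 33.5 + 20.5 = 56.86 kΩ.
V = V_s · R/ΣR = 13.7 × 0.05030 = 0.6891 V.

V ≈ 0.689 V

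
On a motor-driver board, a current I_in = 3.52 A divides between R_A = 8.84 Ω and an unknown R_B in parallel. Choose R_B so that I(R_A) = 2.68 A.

R_B ≈ 28.2 Ω

Two-branch current divider: I_A = I_in · R_B/(R_A + R_B).
2.68/3.52 = R_B/(R_A + R_B) → R_B = R_A · (0.7614)/(1 − 0.7614) = 8.84 × 3.190 = 28.20 Ω.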